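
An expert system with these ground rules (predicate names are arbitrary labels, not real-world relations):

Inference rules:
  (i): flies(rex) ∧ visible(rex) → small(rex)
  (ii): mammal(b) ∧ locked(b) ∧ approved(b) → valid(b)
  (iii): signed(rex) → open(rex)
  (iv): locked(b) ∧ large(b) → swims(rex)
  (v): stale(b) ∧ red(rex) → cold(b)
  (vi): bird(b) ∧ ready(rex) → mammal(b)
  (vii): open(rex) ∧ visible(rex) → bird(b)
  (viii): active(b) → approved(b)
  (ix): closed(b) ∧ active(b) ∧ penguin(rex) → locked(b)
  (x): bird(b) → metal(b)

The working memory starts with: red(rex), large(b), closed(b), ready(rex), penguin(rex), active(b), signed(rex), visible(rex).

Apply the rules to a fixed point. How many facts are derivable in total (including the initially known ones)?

Round 1 fires (iii), (viii), (ix), giving open(rex), approved(b), locked(b).
Round 2 fires (iv), (vii), giving swims(rex), bird(b).
Round 3 fires (vi), (x), giving mammal(b), metal(b).
Round 4 fires (ii), giving valid(b).
Closure: {active(b), approved(b), bird(b), closed(b), large(b), locked(b), mammal(b), metal(b), open(rex), penguin(rex), ready(rex), red(rex), signed(rex), swims(rex), valid(b), visible(rex)} — 16 facts.

16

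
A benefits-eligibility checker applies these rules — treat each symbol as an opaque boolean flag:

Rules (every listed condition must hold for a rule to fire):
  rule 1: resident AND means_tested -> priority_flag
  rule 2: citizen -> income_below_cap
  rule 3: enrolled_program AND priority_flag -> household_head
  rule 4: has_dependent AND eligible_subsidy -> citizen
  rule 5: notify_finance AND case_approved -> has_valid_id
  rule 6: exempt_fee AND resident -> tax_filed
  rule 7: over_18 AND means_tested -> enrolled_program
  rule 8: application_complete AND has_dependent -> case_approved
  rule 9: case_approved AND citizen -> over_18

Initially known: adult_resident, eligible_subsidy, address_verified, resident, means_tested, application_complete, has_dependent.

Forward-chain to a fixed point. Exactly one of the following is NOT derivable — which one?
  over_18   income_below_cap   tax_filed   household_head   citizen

Round 1 — rule 1, rule 4, rule 8, derive priority_flag, citizen, case_approved.
Round 2 — rule 2, rule 9, derive income_below_cap, over_18.
Round 3 — rule 7, derive enrolled_program.
Round 4 — rule 3, derive household_head.
Derived: citizen (round 1), income_below_cap (round 2), over_18 (round 2), household_head (round 4). tax_filed never appears in any round.

tax_filed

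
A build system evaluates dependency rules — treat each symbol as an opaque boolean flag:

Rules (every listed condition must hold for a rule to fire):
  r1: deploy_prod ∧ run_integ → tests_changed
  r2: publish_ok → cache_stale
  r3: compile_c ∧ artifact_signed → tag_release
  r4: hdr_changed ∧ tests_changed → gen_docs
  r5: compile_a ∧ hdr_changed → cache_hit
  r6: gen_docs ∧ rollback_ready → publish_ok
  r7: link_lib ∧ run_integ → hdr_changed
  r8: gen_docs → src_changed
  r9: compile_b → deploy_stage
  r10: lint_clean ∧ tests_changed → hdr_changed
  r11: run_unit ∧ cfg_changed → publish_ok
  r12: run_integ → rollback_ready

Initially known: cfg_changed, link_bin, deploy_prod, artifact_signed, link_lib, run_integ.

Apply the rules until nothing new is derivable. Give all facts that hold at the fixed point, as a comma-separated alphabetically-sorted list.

artifact_signed, cache_stale, cfg_changed, deploy_prod, gen_docs, hdr_changed, link_bin, link_lib, publish_ok, rollback_ready, run_integ, src_changed, tests_changed

Round 1 fires r1, r7, r12, giving tests_changed, hdr_changed, rollback_ready.
Round 2 fires r4, giving gen_docs.
Round 3 fires r6, r8, giving publish_ok, src_changed.
Round 4 fires r2, giving cache_stale.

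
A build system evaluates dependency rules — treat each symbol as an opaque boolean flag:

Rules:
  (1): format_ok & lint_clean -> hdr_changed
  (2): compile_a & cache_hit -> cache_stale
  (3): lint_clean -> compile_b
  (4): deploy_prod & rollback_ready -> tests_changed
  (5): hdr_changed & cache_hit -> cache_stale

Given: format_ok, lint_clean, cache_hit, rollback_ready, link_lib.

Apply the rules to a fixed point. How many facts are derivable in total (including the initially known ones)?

8

[1] (1) [format_ok & lint_clean -> hdr_changed]; (3) [lint_clean -> compile_b]. ⇒ new: hdr_changed, compile_b.
[2] (5) [hdr_changed & cache_hit -> cache_stale]. ⇒ new: cache_stale.
Closure: {cache_hit, cache_stale, compile_b, format_ok, hdr_changed, link_lib, lint_clean, rollback_ready} — 8 facts.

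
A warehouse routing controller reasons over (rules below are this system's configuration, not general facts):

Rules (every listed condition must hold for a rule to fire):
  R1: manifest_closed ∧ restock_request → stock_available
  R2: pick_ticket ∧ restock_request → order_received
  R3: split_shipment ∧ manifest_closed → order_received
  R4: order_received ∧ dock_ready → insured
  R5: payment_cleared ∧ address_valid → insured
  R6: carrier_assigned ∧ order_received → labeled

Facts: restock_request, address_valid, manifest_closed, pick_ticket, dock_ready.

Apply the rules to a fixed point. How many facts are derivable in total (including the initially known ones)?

[1] R1 [manifest_closed ∧ restock_request → stock_available]; R2 [pick_ticket ∧ restock_request → order_received]. ⇒ new: stock_available, order_received.
[2] R4 [order_received ∧ dock_ready → insured]. ⇒ new: insured.
Closure: {address_valid, dock_ready, insured, manifest_closed, order_received, pick_ticket, restock_request, stock_available} — 8 facts.

8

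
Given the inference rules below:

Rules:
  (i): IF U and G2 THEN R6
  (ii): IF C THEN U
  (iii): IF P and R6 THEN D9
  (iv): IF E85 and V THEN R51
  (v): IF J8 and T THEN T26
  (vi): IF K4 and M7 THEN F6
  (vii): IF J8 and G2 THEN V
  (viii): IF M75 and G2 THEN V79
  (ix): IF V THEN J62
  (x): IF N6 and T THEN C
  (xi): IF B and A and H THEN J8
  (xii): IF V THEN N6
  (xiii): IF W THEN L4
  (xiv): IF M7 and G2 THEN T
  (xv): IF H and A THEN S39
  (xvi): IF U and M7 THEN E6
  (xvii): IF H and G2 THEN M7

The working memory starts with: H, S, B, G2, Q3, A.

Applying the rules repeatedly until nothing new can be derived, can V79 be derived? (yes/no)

no

Round 1: (xi) [IF B and A and H THEN J8]; (xv) [IF H and A THEN S39]; (xvii) [IF H and G2 THEN M7]. Adds J8, S39, M7.
Round 2: (vii) [IF J8 and G2 THEN V]; (xiv) [IF M7 and G2 THEN T]. Adds V, T.
Round 3: (v) [IF J8 and T THEN T26]; (ix) [IF V THEN J62]; (xii) [IF V THEN N6]. Adds T26, J62, N6.
Round 4: (x) [IF N6 and T THEN C]. Adds C.
Round 5: (ii) [IF C THEN U]. Adds U.
Round 6: (i) [IF U and G2 THEN R6]; (xvi) [IF U and M7 THEN E6]. Adds R6, E6.
Fixed point reached. V79 is concluded only by (viii); (viii) needs M75 (never derived).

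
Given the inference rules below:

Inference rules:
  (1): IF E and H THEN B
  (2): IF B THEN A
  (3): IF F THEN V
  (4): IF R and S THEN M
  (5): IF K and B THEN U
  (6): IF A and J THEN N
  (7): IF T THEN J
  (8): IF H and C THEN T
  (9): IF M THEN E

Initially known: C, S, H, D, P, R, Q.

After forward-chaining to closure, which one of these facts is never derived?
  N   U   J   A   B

U

Round 1 — (4), (8), derive M, T.
Round 2 — (7), (9), derive J, E.
Round 3 — (1), derive B.
Round 4 — (2), derive A.
Round 5 — (6), derive N.
Derived: B (round 3), J (round 2), A (round 4), N (round 5). U never appears in any round.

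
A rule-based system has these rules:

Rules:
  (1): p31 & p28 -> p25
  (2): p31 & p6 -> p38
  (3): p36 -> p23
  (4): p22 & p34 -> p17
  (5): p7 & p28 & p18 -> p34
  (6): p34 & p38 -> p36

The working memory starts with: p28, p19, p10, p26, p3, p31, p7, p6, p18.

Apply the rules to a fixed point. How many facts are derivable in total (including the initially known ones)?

Round 1: (1) [p31 & p28 -> p25]; (2) [p31 & p6 -> p38]; (5) [p7 & p28 & p18 -> p34]. New: p25, p38, p34.
Round 2: (6) [p34 & p38 -> p36]. New: p36.
Round 3: (3) [p36 -> p23]. New: p23.
Closure: {p10, p18, p19, p23, p25, p26, p28, p3, p31, p34, p36, p38, p6, p7} — 14 facts.

14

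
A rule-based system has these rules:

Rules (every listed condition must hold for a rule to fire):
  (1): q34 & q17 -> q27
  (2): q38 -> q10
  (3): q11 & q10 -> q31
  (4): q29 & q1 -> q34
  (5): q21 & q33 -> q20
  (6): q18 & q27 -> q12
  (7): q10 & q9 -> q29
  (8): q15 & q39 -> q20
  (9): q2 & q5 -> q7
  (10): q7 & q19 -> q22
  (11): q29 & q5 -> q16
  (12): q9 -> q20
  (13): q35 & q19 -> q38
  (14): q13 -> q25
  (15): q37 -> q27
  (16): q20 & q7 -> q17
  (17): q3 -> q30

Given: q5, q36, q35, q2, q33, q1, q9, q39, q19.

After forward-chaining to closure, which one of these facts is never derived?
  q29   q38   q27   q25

Round 1: (9) [q2 & q5 -> q7]; (12) [q9 -> q20]; (13) [q35 & q19 -> q38]. Adds q7, q20, q38.
Round 2: (2) [q38 -> q10]; (10) [q7 & q19 -> q22]; (16) [q20 & q7 -> q17]. Adds q10, q22, q17.
Round 3: (7) [q10 & q9 -> q29]. Adds q29.
Round 4: (4) [q29 & q1 -> q34]; (11) [q29 & q5 -> q16]. Adds q34, q16.
Round 5: (1) [q34 & q17 -> q27]. Adds q27.
Derived: q29 (round 3), q38 (round 1), q27 (round 5). q25 never appears in any round.

q25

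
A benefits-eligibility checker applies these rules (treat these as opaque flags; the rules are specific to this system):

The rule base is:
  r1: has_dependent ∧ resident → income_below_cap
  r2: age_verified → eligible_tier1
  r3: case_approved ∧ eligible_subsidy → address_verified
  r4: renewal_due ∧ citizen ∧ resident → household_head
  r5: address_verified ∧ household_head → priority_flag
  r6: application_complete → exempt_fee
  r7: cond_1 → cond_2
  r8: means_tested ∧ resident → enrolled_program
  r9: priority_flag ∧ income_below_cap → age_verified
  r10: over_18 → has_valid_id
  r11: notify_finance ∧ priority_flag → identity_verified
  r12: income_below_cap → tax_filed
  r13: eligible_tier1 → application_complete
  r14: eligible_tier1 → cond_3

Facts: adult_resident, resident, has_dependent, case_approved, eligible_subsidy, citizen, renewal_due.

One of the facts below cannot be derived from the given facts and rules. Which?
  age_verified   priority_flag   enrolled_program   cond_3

Round 1 — r1, r3, r4, derive income_below_cap, address_verified, household_head.
Round 2 — r5, r12, derive priority_flag, tax_filed.
Round 3 — r9, derive age_verified.
Round 4 — r2, derive eligible_tier1.
Round 5 — r13, r14, derive application_complete, cond_3.
Round 6 — r6, derive exempt_fee.
Derived: priority_flag (round 2), age_verified (round 3), cond_3 (round 5). enrolled_program never appears in any round.

enrolled_program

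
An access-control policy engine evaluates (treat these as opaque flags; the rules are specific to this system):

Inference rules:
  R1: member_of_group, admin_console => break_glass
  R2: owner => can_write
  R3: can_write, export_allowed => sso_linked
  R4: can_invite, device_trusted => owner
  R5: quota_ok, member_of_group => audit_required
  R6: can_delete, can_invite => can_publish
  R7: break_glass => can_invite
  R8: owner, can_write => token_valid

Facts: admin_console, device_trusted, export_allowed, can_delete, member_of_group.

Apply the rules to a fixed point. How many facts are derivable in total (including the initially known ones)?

12

Round 1: R1 [member_of_group, admin_console => break_glass]. New: break_glass.
Round 2: R7 [break_glass => can_invite]. New: can_invite.
Round 3: R4 [can_invite, device_trusted => owner]; R6 [can_delete, can_invite => can_publish]. New: owner, can_publish.
Round 4: R2 [owner => can_write]. New: can_write.
Round 5: R3 [can_write, export_allowed => sso_linked]; R8 [owner, can_write => token_valid]. New: sso_linked, token_valid.
Closure: {admin_console, break_glass, can_delete, can_invite, can_publish, can_write, device_trusted, export_allowed, member_of_group, owner, sso_linked, token_valid} — 12 facts.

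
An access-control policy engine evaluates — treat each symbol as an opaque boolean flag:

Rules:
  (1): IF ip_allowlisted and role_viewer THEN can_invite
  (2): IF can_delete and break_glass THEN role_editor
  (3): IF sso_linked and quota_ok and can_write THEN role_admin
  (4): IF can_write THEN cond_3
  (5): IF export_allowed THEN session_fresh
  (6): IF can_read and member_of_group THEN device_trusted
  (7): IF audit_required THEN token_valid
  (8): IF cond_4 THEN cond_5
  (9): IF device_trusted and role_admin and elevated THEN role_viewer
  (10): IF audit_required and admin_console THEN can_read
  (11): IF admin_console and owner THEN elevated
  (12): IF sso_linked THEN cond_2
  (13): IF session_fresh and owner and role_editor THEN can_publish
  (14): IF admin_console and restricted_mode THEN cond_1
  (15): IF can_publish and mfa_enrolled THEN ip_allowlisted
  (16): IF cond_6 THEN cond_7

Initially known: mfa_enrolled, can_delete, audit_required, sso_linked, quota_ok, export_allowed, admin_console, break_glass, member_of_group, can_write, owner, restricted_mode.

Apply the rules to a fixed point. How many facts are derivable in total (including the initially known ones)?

Round 1 fires (2), (3), (4), (5), (7), (10), (11), (12), (14), giving role_editor, role_admin, cond_3, session_fresh, token_valid, can_read, elevated, cond_2, cond_1.
Round 2 fires (6), (13), giving device_trusted, can_publish.
Round 3 fires (9), (15), giving role_viewer, ip_allowlisted.
Round 4 fires (1), giving can_invite.
Closure: {admin_console, audit_required, break_glass, can_delete, can_invite, can_publish, can_read, can_write, cond_1, cond_2, cond_3, device_trusted, elevated, export_allowed, ip_allowlisted, member_of_group, mfa_enrolled, owner, quota_ok, restricted_mode, role_admin, role_editor, role_viewer, session_fresh, sso_linked, token_valid} — 26 facts.

26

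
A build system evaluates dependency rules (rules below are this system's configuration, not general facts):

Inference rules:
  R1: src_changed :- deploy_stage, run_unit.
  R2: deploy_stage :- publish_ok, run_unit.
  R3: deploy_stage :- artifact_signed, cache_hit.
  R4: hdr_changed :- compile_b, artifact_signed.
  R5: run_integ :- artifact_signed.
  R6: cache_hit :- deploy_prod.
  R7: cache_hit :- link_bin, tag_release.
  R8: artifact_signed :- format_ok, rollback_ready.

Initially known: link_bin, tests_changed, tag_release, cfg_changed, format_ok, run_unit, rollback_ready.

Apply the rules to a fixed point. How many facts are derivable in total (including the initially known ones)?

Round 1: R7 [cache_hit :- link_bin, tag_release.]; R8 [artifact_signed :- format_ok, rollback_ready.]. New: cache_hit, artifact_signed.
Round 2: R3 [deploy_stage :- artifact_signed, cache_hit.]; R5 [run_integ :- artifact_signed.]. New: deploy_stage, run_integ.
Round 3: R1 [src_changed :- deploy_stage, run_unit.]. New: src_changed.
Closure: {artifact_signed, cache_hit, cfg_changed, deploy_stage, format_ok, link_bin, rollback_ready, run_integ, run_unit, src_changed, tag_release, tests_changed} — 12 facts.

12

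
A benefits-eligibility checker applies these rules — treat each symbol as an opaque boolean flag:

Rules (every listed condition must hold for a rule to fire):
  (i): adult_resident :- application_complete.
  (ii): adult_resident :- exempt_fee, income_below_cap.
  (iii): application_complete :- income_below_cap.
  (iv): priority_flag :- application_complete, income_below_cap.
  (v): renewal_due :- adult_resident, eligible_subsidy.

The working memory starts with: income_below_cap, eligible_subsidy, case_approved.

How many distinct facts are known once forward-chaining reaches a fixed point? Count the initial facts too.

Round 1 fires (iii), giving application_complete.
Round 2 fires (i), (iv), giving adult_resident, priority_flag.
Round 3 fires (v), giving renewal_due.
Closure: {adult_resident, application_complete, case_approved, eligible_subsidy, income_below_cap, priority_flag, renewal_due} — 7 facts.

7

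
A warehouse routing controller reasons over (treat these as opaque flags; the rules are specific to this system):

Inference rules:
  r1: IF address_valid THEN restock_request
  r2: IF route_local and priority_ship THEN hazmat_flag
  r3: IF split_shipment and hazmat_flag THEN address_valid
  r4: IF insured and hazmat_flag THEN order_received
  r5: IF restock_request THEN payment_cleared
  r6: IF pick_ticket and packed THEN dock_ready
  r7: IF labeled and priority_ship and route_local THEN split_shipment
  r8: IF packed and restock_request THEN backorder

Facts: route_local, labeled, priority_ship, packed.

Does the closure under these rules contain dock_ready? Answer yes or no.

Round 1 — r2, r7, derive hazmat_flag, split_shipment.
Round 2 — r3, derive address_valid.
Round 3 — r1, derive restock_request.
Round 4 — r5, r8, derive payment_cleared, backorder.
Fixed point reached. dock_ready is concluded only by r6; r6 needs pick_ticket (never derived).

no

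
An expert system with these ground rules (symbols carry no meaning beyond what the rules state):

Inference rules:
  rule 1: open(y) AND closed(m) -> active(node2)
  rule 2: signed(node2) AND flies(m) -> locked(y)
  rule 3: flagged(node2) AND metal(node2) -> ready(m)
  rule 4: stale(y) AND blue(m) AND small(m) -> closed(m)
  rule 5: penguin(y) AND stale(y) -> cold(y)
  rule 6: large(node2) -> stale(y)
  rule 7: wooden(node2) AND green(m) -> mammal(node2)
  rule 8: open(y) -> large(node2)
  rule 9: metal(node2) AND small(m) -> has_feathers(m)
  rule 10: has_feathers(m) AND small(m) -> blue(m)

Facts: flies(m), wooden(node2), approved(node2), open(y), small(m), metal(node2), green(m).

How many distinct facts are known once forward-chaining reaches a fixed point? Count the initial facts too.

14

Round 1: rule 7 [wooden(node2) AND green(m) -> mammal(node2)]; rule 8 [open(y) -> large(node2)]; rule 9 [metal(node2) AND small(m) -> has_feathers(m)]. Adds mammal(node2), large(node2), has_feathers(m).
Round 2: rule 6 [large(node2) -> stale(y)]; rule 10 [has_feathers(m) AND small(m) -> blue(m)]. Adds stale(y), blue(m).
Round 3: rule 4 [stale(y) AND blue(m) AND small(m) -> closed(m)]. Adds closed(m).
Round 4: rule 1 [open(y) AND closed(m) -> active(node2)]. Adds active(node2).
Closure: {active(node2), approved(node2), blue(m), closed(m), flies(m), green(m), has_feathers(m), large(node2), mammal(node2), metal(node2), open(y), small(m), stale(y), wooden(node2)} — 14 facts.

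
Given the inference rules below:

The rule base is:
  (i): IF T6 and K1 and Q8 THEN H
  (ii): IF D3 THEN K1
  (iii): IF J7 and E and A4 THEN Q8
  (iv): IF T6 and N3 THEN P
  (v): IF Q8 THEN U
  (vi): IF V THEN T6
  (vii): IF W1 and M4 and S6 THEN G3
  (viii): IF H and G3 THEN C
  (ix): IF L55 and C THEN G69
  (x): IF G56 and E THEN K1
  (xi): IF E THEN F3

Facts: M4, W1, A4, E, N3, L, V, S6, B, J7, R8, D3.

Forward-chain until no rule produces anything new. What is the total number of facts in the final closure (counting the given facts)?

21

Round 1: (ii) [IF D3 THEN K1]; (iii) [IF J7 and E and A4 THEN Q8]; (vi) [IF V THEN T6]; (vii) [IF W1 and M4 and S6 THEN G3]; (xi) [IF E THEN F3]. Adds K1, Q8, T6, G3, F3.
Round 2: (i) [IF T6 and K1 and Q8 THEN H]; (iv) [IF T6 and N3 THEN P]; (v) [IF Q8 THEN U]. Adds H, P, U.
Round 3: (viii) [IF H and G3 THEN C]. Adds C.
Closure: {A4, B, C, D3, E, F3, G3, H, J7, K1, L, M4, N3, P, Q8, R8, S6, T6, U, V, W1} — 21 facts.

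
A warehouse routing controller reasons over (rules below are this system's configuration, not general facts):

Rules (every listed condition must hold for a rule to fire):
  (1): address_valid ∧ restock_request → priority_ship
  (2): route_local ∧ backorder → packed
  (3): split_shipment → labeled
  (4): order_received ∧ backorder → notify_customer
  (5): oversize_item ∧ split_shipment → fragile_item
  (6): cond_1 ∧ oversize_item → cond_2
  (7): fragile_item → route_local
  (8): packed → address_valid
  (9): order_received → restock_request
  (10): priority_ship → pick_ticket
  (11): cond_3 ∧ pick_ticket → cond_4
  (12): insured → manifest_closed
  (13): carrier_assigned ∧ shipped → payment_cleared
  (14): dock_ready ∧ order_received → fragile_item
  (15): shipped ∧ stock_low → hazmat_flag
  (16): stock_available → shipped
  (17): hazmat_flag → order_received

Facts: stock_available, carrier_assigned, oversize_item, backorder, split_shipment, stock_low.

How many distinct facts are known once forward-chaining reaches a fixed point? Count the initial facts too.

[1] (3) [split_shipment → labeled]; (5) [oversize_item ∧ split_shipment → fragile_item]; (16) [stock_available → shipped]. ⇒ new: labeled, fragile_item, shipped.
[2] (7) [fragile_item → route_local]; (13) [carrier_assigned ∧ shipped → payment_cleared]; (15) [shipped ∧ stock_low → hazmat_flag]. ⇒ new: route_local, payment_cleared, hazmat_flag.
[3] (2) [route_local ∧ backorder → packed]; (17) [hazmat_flag → order_received]. ⇒ new: packed, order_received.
[4] (4) [order_received ∧ backorder → notify_customer]; (8) [packed → address_valid]; (9) [order_received → restock_request]. ⇒ new: notify_customer, address_valid, restock_request.
[5] (1) [address_valid ∧ restock_request → priority_ship]. ⇒ new: priority_ship.
[6] (10) [priority_ship → pick_ticket]. ⇒ new: pick_ticket.
Closure: {address_valid, backorder, carrier_assigned, fragile_item, hazmat_flag, labeled, notify_customer, order_received, oversize_item, packed, payment_cleared, pick_ticket, priority_ship, restock_request, route_local, shipped, split_shipment, stock_available, stock_low} — 19 facts.

19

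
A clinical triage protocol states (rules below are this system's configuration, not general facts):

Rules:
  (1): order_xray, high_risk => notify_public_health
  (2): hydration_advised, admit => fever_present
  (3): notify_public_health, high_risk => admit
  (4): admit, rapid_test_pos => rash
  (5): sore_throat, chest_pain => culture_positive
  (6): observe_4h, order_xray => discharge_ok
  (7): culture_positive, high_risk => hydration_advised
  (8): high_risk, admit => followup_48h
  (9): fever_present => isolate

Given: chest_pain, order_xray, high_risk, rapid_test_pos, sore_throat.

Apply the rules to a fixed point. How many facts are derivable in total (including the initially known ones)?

13

Round 1 — (1), (5), derive notify_public_health, culture_positive.
Round 2 — (3), (7), derive admit, hydration_advised.
Round 3 — (2), (4), (8), derive fever_present, rash, followup_48h.
Round 4 — (9), derive isolate.
Closure: {admit, chest_pain, culture_positive, fever_present, followup_48h, high_risk, hydration_advised, isolate, notify_public_health, order_xray, rapid_test_pos, rash, sore_throat} — 13 facts.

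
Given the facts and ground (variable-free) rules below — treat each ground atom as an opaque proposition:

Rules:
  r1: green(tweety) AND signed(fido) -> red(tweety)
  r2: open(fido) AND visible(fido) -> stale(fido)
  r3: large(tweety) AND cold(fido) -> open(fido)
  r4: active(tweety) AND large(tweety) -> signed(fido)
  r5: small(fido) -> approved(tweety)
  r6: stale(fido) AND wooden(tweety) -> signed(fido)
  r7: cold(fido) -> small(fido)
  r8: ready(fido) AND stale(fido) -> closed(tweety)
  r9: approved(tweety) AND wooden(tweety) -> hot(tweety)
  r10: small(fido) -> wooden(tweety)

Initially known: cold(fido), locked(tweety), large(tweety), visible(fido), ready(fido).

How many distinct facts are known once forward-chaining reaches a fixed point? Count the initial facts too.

13

Round 1 fires r3, r7, giving open(fido), small(fido).
Round 2 fires r2, r5, r10, giving stale(fido), approved(tweety), wooden(tweety).
Round 3 fires r6, r8, r9, giving signed(fido), closed(tweety), hot(tweety).
Closure: {approved(tweety), closed(tweety), cold(fido), hot(tweety), large(tweety), locked(tweety), open(fido), ready(fido), signed(fido), small(fido), stale(fido), visible(fido), wooden(tweety)} — 13 facts.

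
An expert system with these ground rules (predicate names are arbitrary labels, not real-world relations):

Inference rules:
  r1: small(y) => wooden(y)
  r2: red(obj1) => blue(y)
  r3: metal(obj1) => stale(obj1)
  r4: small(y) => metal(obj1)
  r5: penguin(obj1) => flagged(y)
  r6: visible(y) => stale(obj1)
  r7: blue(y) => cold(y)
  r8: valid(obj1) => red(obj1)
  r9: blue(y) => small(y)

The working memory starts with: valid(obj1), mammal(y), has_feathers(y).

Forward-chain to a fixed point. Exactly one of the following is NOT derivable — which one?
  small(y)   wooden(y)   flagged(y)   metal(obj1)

flagged(y)

[1] r8 [valid(obj1) => red(obj1)]. ⇒ new: red(obj1).
[2] r2 [red(obj1) => blue(y)]. ⇒ new: blue(y).
[3] r7 [blue(y) => cold(y)]; r9 [blue(y) => small(y)]. ⇒ new: cold(y), small(y).
[4] r1 [small(y) => wooden(y)]; r4 [small(y) => metal(obj1)]. ⇒ new: wooden(y), metal(obj1).
[5] r3 [metal(obj1) => stale(obj1)]. ⇒ new: stale(obj1).
Derived: wooden(y) (round 4), small(y) (round 3), metal(obj1) (round 4). flagged(y) never appears in any round.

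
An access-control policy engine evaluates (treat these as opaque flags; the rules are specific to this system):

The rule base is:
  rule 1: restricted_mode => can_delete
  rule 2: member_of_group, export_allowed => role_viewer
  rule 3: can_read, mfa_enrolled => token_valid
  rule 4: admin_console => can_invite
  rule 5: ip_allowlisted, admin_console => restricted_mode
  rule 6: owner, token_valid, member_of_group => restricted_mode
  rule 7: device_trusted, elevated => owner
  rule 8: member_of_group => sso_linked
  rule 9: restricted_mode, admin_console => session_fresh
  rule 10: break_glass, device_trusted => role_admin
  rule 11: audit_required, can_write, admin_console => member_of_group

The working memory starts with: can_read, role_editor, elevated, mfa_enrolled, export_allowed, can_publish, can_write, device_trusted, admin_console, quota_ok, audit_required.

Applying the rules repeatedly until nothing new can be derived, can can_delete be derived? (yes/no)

yes

[1] rule 3 [can_read, mfa_enrolled => token_valid]; rule 4 [admin_console => can_invite]; rule 7 [device_trusted, elevated => owner]; rule 11 [audit_required, can_write, admin_console => member_of_group]. ⇒ new: token_valid, can_invite, owner, member_of_group.
[2] rule 2 [member_of_group, export_allowed => role_viewer]; rule 6 [owner, token_valid, member_of_group => restricted_mode]; rule 8 [member_of_group => sso_linked]. ⇒ new: role_viewer, restricted_mode, sso_linked.
[3] rule 1 [restricted_mode => can_delete]; rule 9 [restricted_mode, admin_console => session_fresh]. ⇒ new: can_delete, session_fresh.
can_delete appears in round 3, so it is derivable.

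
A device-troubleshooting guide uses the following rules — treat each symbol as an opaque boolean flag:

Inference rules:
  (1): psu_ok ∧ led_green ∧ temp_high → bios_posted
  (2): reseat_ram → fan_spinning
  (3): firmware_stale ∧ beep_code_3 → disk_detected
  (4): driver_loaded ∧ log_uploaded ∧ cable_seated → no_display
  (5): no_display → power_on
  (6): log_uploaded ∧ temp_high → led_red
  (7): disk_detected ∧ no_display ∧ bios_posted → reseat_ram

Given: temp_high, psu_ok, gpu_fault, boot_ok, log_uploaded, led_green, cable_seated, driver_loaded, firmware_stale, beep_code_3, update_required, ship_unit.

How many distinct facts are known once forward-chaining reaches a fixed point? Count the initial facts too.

Round 1: (1) [psu_ok ∧ led_green ∧ temp_high → bios_posted]; (3) [firmware_stale ∧ beep_code_3 → disk_detected]; (4) [driver_loaded ∧ log_uploaded ∧ cable_seated → no_display]; (6) [log_uploaded ∧ temp_high → led_red]. New: bios_posted, disk_detected, no_display, led_red.
Round 2: (5) [no_display → power_on]; (7) [disk_detected ∧ no_display ∧ bios_posted → reseat_ram]. New: power_on, reseat_ram.
Round 3: (2) [reseat_ram → fan_spinning]. New: fan_spinning.
Closure: {beep_code_3, bios_posted, boot_ok, cable_seated, disk_detected, driver_loaded, fan_spinning, firmware_stale, gpu_fault, led_green, led_red, log_uploaded, no_display, power_on, psu_ok, reseat_ram, ship_unit, temp_high, update_required} — 19 facts.

19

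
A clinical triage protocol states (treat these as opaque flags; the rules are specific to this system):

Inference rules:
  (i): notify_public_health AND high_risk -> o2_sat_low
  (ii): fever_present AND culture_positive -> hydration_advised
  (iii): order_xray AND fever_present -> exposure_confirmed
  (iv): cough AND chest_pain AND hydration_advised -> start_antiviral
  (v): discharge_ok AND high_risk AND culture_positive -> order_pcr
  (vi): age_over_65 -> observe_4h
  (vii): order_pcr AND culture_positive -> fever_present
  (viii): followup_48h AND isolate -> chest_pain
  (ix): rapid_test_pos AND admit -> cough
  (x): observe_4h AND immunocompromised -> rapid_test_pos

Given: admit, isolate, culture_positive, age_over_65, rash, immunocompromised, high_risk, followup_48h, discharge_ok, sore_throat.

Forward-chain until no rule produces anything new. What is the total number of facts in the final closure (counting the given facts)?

18

Round 1 fires (v), (vi), (viii), giving order_pcr, observe_4h, chest_pain.
Round 2 fires (vii), (x), giving fever_present, rapid_test_pos.
Round 3 fires (ii), (ix), giving hydration_advised, cough.
Round 4 fires (iv), giving start_antiviral.
Closure: {admit, age_over_65, chest_pain, cough, culture_positive, discharge_ok, fever_present, followup_48h, high_risk, hydration_advised, immunocompromised, isolate, observe_4h, order_pcr, rapid_test_pos, rash, sore_throat, start_antiviral} — 18 facts.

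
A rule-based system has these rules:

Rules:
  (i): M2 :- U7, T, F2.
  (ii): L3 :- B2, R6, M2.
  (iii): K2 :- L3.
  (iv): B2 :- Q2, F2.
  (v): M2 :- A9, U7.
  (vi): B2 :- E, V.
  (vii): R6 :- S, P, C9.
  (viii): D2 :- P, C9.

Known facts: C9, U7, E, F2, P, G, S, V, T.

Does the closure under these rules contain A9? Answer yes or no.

no

Round 1: (i) [M2 :- U7, T, F2.]; (vi) [B2 :- E, V.]; (vii) [R6 :- S, P, C9.]; (viii) [D2 :- P, C9.]. Adds M2, B2, R6, D2.
Round 2: (ii) [L3 :- B2, R6, M2.]. Adds L3.
Round 3: (iii) [K2 :- L3.]. Adds K2.
Fixed point reached. No rule has A9 as a consequent, and it is not given.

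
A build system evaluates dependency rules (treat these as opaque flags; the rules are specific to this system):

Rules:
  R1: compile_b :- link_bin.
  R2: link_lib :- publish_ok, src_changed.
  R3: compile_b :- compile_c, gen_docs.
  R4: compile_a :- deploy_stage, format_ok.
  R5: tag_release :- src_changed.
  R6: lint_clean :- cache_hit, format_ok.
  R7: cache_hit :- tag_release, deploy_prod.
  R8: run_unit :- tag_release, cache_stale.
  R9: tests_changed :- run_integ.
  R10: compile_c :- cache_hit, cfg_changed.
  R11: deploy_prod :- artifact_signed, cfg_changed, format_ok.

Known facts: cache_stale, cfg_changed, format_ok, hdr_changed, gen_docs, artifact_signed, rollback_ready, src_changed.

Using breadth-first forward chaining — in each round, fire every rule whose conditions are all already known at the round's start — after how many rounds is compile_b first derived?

Round 1 fires R5, R11, giving tag_release, deploy_prod.
Round 2 fires R7, R8, giving cache_hit, run_unit.
Round 3 fires R6, R10, giving lint_clean, compile_c.
Round 4 fires R3, giving compile_b.
compile_b first appears in round 4.

4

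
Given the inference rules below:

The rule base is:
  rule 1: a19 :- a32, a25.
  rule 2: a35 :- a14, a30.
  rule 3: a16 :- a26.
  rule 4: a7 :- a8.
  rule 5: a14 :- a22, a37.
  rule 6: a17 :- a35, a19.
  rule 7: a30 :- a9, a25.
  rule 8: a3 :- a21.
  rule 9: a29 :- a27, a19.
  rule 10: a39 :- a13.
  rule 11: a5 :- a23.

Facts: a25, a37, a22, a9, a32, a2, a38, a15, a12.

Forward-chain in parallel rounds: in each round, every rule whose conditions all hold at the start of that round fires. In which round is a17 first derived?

3

Round 1 fires rule 1, rule 5, rule 7, giving a19, a14, a30.
Round 2 fires rule 2, giving a35.
Round 3 fires rule 6, giving a17.
a17 first appears in round 3.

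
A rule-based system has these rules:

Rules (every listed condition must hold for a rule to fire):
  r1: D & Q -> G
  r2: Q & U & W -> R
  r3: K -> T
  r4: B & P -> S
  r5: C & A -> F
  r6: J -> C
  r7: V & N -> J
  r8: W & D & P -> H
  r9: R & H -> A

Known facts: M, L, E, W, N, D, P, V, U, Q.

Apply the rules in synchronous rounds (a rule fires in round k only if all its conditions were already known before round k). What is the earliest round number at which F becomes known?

Round 1: r1 [D & Q -> G]; r2 [Q & U & W -> R]; r7 [V & N -> J]; r8 [W & D & P -> H]. Adds G, R, J, H.
Round 2: r6 [J -> C]; r9 [R & H -> A]. Adds C, A.
Round 3: r5 [C & A -> F]. Adds F.
F first appears in round 3.

3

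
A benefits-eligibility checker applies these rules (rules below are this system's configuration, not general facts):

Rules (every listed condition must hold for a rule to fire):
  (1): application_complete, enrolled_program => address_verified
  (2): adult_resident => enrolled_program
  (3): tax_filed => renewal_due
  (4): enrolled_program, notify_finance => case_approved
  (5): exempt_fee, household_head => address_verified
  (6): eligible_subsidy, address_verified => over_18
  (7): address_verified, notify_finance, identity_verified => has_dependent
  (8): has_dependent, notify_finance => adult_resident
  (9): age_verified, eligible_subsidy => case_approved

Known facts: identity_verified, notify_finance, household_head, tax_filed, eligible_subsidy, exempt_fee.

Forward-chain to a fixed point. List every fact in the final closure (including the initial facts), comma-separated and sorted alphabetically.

Round 1: (3) [tax_filed => renewal_due]; (5) [exempt_fee, household_head => address_verified]. Adds renewal_due, address_verified.
Round 2: (6) [eligible_subsidy, address_verified => over_18]; (7) [address_verified, notify_finance, identity_verified => has_dependent]. Adds over_18, has_dependent.
Round 3: (8) [has_dependent, notify_finance => adult_resident]. Adds adult_resident.
Round 4: (2) [adult_resident => enrolled_program]. Adds enrolled_program.
Round 5: (4) [enrolled_program, notify_finance => case_approved]. Adds case_approved.

address_verified, adult_resident, case_approved, eligible_subsidy, enrolled_program, exempt_fee, has_dependent, household_head, identity_verified, notify_finance, over_18, renewal_due, tax_filed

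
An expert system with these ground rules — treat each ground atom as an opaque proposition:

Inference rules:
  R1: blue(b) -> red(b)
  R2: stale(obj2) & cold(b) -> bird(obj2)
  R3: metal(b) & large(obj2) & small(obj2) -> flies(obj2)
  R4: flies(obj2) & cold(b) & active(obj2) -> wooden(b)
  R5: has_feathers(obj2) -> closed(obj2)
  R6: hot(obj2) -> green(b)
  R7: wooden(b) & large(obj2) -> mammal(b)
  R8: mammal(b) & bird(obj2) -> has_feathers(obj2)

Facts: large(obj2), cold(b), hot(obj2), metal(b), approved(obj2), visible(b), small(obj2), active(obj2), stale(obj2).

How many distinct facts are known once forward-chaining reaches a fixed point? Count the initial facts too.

Round 1: R2 [stale(obj2) & cold(b) -> bird(obj2)]; R3 [metal(b) & large(obj2) & small(obj2) -> flies(obj2)]; R6 [hot(obj2) -> green(b)]. New: bird(obj2), flies(obj2), green(b).
Round 2: R4 [flies(obj2) & cold(b) & active(obj2) -> wooden(b)]. New: wooden(b).
Round 3: R7 [wooden(b) & large(obj2) -> mammal(b)]. New: mammal(b).
Round 4: R8 [mammal(b) & bird(obj2) -> has_feathers(obj2)]. New: has_feathers(obj2).
Round 5: R5 [has_feathers(obj2) -> closed(obj2)]. New: closed(obj2).
Closure: {active(obj2), approved(obj2), bird(obj2), closed(obj2), cold(b), flies(obj2), green(b), has_feathers(obj2), hot(obj2), large(obj2), mammal(b), metal(b), small(obj2), stale(obj2), visible(b), wooden(b)} — 16 facts.

16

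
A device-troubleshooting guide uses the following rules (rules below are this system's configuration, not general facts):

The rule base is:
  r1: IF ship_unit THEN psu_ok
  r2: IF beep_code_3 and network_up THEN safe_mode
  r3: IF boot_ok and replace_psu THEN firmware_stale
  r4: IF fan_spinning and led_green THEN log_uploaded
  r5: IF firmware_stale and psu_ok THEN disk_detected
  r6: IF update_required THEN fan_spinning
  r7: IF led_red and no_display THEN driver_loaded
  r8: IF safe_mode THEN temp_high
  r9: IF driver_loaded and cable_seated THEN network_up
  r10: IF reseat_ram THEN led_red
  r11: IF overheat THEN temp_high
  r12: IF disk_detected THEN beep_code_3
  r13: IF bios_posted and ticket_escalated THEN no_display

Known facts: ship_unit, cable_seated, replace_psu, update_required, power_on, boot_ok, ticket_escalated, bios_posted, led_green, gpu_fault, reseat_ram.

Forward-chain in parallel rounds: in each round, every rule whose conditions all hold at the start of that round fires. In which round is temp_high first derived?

5

[1] r1 [IF ship_unit THEN psu_ok]; r3 [IF boot_ok and replace_psu THEN firmware_stale]; r6 [IF update_required THEN fan_spinning]; r10 [IF reseat_ram THEN led_red]; r13 [IF bios_posted and ticket_escalated THEN no_display]. ⇒ new: psu_ok, firmware_stale, fan_spinning, led_red, no_display.
[2] r4 [IF fan_spinning and led_green THEN log_uploaded]; r5 [IF firmware_stale and psu_ok THEN disk_detected]; r7 [IF led_red and no_display THEN driver_loaded]. ⇒ new: log_uploaded, disk_detected, driver_loaded.
[3] r9 [IF driver_loaded and cable_seated THEN network_up]; r12 [IF disk_detected THEN beep_code_3]. ⇒ new: network_up, beep_code_3.
[4] r2 [IF beep_code_3 and network_up THEN safe_mode]. ⇒ new: safe_mode.
[5] r8 [IF safe_mode THEN temp_high]. ⇒ new: temp_high.
temp_high first appears in round 5.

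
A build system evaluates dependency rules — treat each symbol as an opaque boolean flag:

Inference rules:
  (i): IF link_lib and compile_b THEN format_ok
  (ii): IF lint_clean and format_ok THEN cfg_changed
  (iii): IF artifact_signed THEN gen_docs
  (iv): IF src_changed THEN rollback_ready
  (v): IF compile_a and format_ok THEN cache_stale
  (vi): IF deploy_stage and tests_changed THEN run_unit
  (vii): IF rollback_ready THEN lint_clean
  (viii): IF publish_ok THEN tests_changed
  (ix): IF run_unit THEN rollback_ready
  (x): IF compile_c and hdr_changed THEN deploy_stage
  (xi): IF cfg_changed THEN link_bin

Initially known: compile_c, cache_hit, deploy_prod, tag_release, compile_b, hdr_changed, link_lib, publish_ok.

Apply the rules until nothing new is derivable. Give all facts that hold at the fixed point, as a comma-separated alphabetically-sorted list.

cache_hit, cfg_changed, compile_b, compile_c, deploy_prod, deploy_stage, format_ok, hdr_changed, link_bin, link_lib, lint_clean, publish_ok, rollback_ready, run_unit, tag_release, tests_changed

Round 1 — (i), (viii), (x), derive format_ok, tests_changed, deploy_stage.
Round 2 — (vi), derive run_unit.
Round 3 — (ix), derive rollback_ready.
Round 4 — (vii), derive lint_clean.
Round 5 — (ii), derive cfg_changed.
Round 6 — (xi), derive link_bin.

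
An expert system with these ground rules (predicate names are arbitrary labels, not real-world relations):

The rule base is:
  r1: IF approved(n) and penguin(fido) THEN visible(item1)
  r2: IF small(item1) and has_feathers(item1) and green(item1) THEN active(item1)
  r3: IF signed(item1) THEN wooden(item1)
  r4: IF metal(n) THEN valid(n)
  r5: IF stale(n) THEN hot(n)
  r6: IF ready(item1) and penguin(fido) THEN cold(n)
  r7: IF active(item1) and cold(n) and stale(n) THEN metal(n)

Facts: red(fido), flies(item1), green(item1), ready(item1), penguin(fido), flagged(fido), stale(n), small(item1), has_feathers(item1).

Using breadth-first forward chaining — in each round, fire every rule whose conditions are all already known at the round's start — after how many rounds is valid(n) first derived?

3

Round 1 — r2, r5, r6, derive active(item1), hot(n), cold(n).
Round 2 — r7, derive metal(n).
Round 3 — r4, derive valid(n).
valid(n) first appears in round 3.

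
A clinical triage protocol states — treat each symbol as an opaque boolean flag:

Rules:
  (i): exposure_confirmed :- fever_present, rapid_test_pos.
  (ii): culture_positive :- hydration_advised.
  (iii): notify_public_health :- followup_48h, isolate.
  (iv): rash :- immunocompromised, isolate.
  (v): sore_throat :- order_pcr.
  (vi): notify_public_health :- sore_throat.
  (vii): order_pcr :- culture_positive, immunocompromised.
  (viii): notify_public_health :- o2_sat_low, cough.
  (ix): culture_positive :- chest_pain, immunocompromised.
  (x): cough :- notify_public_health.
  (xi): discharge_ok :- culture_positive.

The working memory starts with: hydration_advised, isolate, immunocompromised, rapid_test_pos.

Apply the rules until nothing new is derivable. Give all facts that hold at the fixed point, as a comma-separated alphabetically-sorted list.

cough, culture_positive, discharge_ok, hydration_advised, immunocompromised, isolate, notify_public_health, order_pcr, rapid_test_pos, rash, sore_throat

Round 1 fires (ii), (iv), giving culture_positive, rash.
Round 2 fires (vii), (xi), giving order_pcr, discharge_ok.
Round 3 fires (v), giving sore_throat.
Round 4 fires (vi), giving notify_public_health.
Round 5 fires (x), giving cough.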